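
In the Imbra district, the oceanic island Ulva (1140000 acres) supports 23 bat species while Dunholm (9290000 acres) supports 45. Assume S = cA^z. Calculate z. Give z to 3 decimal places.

0.320

Taking logs: ln S = ln c + z ln A, so z = (ln S₂ − ln S₁)/(ln A₂ − ln A₁).
z = ln(45/23) / ln(9290000/1140000) = ln(1.957) / ln(8.149) = 0.6712 / 2.0979 = 0.3199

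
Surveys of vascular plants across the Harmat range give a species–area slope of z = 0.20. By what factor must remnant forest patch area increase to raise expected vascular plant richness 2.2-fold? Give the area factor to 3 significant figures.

51.5

(A₂/A₁)^0.2 = 2.2, so A₂/A₁ = 2.2^(1/0.2) = 2.2^5
ln(A₂/A₁) = ln 2.2 / 0.2 = 0.7885 / 0.2 = 3.9423
A₂/A₁ = e^3.9423 ≈ 51.54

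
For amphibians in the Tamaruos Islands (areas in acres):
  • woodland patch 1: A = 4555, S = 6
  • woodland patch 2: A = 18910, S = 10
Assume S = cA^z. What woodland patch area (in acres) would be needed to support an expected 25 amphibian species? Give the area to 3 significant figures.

243000 acres

z = ln(10/6) / ln(18910/4555) = 0.5108 / 1.4235 = 0.3589
c = 6 / 4555^0.3589 = 6 / 20.55 = 0.2919
A = (25/0.2919)^(1/0.3589) ⇒ ln A = ln(85.64)/0.3589 = 12.4008
A = e^12.4008 ≈ 242991 acres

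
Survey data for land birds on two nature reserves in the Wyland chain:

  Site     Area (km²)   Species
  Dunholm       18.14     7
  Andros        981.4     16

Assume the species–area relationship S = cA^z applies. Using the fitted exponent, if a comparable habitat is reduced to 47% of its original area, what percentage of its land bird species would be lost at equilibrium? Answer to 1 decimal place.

z = ln(16/7) / ln(981.4/18.14) = 0.8267 / 3.9909 = 0.2071
S_new/S_old = (A_new/A_old)^z = 0.47^0.2071 = exp(0.2071 × -0.7550) = 0.8552
Fraction lost = 1 − 0.8552 = 0.1448

14.5%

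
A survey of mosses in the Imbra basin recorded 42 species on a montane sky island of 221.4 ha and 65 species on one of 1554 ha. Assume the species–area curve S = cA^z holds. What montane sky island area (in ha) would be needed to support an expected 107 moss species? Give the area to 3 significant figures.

z = ln(65/42) / ln(1554/221.4) = 0.4367 / 1.9486 = 0.2241
c = 42 / 221.4^0.2241 = 42 / 3.354 = 12.52
A = (107/12.52)^(1/0.2241) ⇒ ln A = ln(8.545)/0.2241 = 9.5726
A = e^9.5726 ≈ 14366 ha

14400 ha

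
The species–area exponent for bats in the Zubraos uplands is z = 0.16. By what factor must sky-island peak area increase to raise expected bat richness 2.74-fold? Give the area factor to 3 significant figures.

544

(A₂/A₁)^0.16 = 2.74, so A₂/A₁ = 2.74^(1/0.16) = 2.74^6.25
ln(A₂/A₁) = ln 2.74 / 0.16 = 1.0080 / 0.16 = 6.2997
A₂/A₁ = e^6.2997 ≈ 544.4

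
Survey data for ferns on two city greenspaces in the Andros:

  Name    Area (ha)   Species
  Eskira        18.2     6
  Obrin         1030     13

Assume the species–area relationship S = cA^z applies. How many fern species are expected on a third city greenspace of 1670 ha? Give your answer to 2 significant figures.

14

z = ln(13/6) / ln(1030/18.2) = 0.7732 / 4.0359 = 0.1916
c = 6 / 18.2^0.1916 = 6 / 1.743 = 3.442
S₃ = 3.442 × 1670^0.1916 = 3.442 × 4.144 ≈ 14.26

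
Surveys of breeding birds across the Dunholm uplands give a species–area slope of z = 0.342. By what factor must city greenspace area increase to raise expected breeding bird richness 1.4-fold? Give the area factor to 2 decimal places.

(A₂/A₁)^0.342 = 1.4, so A₂/A₁ = 1.4^(1/0.342) = 1.4^2.924
ln(A₂/A₁) = ln 1.4 / 0.342 = 0.3365 / 0.342 = 0.9838
A₂/A₁ = e^0.9838 ≈ 2.675

2.67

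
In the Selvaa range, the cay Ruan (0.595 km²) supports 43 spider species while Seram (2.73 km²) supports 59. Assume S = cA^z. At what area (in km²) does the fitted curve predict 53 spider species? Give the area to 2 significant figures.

z = ln(59/43) / ln(2.73/0.595) = 0.3163 / 1.5235 = 0.2076
c = 43 / 0.595^0.2076 = 43 / 0.8978 = 47.89
A = (53/47.89)^(1/0.2076) ⇒ ln A = ln(1.107)/0.2076 = 0.4878
A = e^0.4878 ≈ 1.629 km²

1.6 km²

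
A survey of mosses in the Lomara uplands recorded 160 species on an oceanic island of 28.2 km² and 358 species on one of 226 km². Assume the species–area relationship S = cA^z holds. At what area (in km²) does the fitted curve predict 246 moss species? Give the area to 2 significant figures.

86 km²

z = ln(358/160) / ln(226/28.2) = 0.8054 / 2.0812 = 0.3870
c = 160 / 28.2^0.3870 = 160 / 3.641 = 43.95
A = (246/43.95)^(1/0.3870) ⇒ ln A = ln(5.598)/0.3870 = 4.4509
A = e^4.4509 ≈ 85.71 km²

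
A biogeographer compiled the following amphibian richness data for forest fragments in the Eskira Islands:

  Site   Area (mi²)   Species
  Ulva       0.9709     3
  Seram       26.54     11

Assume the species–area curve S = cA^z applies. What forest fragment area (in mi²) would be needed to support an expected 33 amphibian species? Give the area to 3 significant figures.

z = ln(11/3) / ln(26.54/0.9709) = 1.2993 / 3.3082 = 0.3927
c = 3 / 0.9709^0.3927 = 3 / 0.9885 = 3.035
A = (33/3.035)^(1/0.3927) ⇒ ln A = ln(10.87)/0.3927 = 6.0759
A = e^6.0759 ≈ 435.2 mi²

435 mi²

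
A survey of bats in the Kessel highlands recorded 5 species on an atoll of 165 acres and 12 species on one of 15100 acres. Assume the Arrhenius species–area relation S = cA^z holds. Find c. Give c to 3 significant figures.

1.86

z = ln(S₂/S₁) / ln(A₂/A₁) = ln(12/5) / ln(15100/165) = 0.8755 / 4.5165 = 0.1938
c = S₁ / A₁^z = 5 / 165^0.1938 = 5 / 2.69 = 1.858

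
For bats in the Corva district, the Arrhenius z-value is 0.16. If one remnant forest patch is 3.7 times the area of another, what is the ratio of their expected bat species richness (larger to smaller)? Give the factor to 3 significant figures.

1.23

S₂/S₁ = (A₂/A₁)^z = 3.7^0.16
ln(S₂/S₁) = 0.16 × ln 3.7 = 0.16 × 1.3083 = 0.2093
S₂/S₁ = e^0.2093 ≈ 1.233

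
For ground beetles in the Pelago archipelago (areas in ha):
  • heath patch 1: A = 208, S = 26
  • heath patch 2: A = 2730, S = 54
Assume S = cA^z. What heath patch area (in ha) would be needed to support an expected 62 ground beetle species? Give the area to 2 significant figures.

z = ln(54/26) / ln(2730/208) = 0.7309 / 2.5745 = 0.2839
c = 26 / 208^0.2839 = 26 / 4.551 = 5.713
A = (62/5.713)^(1/0.2839) ⇒ ln A = ln(10.85)/0.2839 = 8.3987
A = e^8.3987 ≈ 4441 ha

4400 ha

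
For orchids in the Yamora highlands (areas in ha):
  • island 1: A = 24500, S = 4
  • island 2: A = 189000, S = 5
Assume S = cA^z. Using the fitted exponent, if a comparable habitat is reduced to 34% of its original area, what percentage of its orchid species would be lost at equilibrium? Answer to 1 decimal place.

11.1%

z = ln(5/4) / ln(189000/24500) = 0.2231 / 2.0431 = 0.1092
S_new/S_old = (A_new/A_old)^z = 0.34^0.1092 = exp(0.1092 × -1.0788) = 0.8888
Fraction lost = 1 − 0.8888 = 0.1112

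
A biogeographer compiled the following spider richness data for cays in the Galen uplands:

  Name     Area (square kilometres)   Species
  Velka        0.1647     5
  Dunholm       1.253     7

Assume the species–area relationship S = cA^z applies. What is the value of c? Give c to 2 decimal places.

6.74

z = ln(S₂/S₁) / ln(A₂/A₁) = ln(7/5) / ln(1.253/0.1647) = 0.3365 / 2.0292 = 0.1658
c = S₁ / A₁^z = 5 / 0.1647^0.1658 = 5 / 0.7415 = 6.743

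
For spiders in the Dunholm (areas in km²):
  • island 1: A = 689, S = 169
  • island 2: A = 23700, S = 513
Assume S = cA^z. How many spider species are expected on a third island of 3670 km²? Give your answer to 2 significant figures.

z = ln(513/169) / ln(23700/689) = 1.1104 / 3.5380 = 0.3138
c = 169 / 689^0.3138 = 169 / 7.776 = 21.73
S₃ = 21.73 × 3670^0.3138 = 21.73 × 13.14 ≈ 285.7

290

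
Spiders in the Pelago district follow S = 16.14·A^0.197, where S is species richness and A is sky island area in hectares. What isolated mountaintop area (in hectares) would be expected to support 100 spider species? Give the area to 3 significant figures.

100 = 16.14 × A^0.197  ⇒  A^0.197 = 100/16.14 = 6.196
ln A = ln(6.196) / 0.197 = 1.8239 / 0.197 = 9.2582
A = e^9.2582 ≈ 10490 hectares

10500 hectares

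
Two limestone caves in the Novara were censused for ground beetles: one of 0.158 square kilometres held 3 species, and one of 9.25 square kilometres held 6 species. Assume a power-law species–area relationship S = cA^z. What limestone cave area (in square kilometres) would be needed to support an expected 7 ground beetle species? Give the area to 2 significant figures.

z = ln(6/3) / ln(9.25/0.158) = 0.6931 / 4.0698 = 0.1703
c = 3 / 0.158^0.1703 = 3 / 0.7303 = 4.108
A = (7/4.108)^(1/0.1703) ⇒ ln A = ln(1.704)/0.1703 = 3.1297
A = e^3.1297 ≈ 22.87 square kilometres

23 square kilometres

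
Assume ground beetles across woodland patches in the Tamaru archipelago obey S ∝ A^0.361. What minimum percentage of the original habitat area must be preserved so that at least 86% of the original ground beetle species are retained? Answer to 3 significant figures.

Need (A_new/A_old)^0.361 = 0.86, so A_new/A_old = 0.86^(1/0.361) = 0.86^2.77
ln(A_new/A_old) = ln 0.86 / 0.361 = -0.1508 / 0.361 = -0.4178
A_new/A_old = e^-0.4178 ≈ 0.6585

65.8%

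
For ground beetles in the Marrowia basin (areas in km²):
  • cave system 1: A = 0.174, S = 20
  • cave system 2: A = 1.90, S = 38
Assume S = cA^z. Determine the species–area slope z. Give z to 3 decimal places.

0.268

Taking logs: ln S = ln c + z ln A, so z = (ln S₂ − ln S₁)/(ln A₂ − ln A₁).
z = ln(38/20) / ln(1.9/0.174) = ln(1.9) / ln(10.92) = 0.6419 / 2.3906 = 0.2685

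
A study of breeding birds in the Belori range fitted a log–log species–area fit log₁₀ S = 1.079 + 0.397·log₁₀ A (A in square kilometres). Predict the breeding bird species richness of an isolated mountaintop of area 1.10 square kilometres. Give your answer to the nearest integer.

S = 11.99 × 1.1^0.397
ln S = ln 11.99 + 0.397 × ln 1.1 = 2.4845 + 0.397 × 0.0953 = 2.5223
S = e^2.5223 ≈ 12.46

12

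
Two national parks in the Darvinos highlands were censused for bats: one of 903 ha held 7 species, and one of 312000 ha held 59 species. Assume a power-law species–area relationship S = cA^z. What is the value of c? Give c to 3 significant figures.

z = ln(S₂/S₁) / ln(A₂/A₁) = ln(59/7) / ln(312000/903) = 2.1316 / 5.8450 = 0.3647
c = S₁ / A₁^z = 7 / 903^0.3647 = 7 / 11.96 = 0.585

0.585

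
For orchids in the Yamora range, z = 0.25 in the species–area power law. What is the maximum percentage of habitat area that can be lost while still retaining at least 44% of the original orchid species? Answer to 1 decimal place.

96.3%

Need (A_new/A_old)^0.25 = 0.44, so A_new/A_old = 0.44^(1/0.25) = 0.44^4
ln(A_new/A_old) = ln 0.44 / 0.25 = -0.8210 / 0.25 = -3.2839
A_new/A_old = e^-3.2839 ≈ 0.03748
Fraction that can be lost = 1 − 0.03748 = 0.9625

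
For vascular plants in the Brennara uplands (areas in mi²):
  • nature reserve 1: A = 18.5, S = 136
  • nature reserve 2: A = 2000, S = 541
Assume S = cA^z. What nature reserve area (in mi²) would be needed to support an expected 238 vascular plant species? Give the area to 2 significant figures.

120 mi²

z = ln(541/136) / ln(2000/18.5) = 1.3808 / 4.6831 = 0.2948
c = 136 / 18.5^0.2948 = 136 / 2.364 = 57.53
A = (238/57.53)^(1/0.2948) ⇒ ln A = ln(4.137)/0.2948 = 4.8158
A = e^4.8158 ≈ 123.4 mi²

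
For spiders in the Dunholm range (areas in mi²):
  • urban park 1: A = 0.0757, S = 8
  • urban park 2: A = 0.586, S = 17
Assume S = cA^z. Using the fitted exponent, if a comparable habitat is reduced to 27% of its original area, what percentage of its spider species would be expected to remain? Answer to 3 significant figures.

z = ln(17/8) / ln(0.586/0.0757) = 0.7538 / 2.0465 = 0.3683
S_new/S_old = (A_new/A_old)^z = 0.27^0.3683 = exp(0.3683 × -1.3093) = 0.6174

61.7%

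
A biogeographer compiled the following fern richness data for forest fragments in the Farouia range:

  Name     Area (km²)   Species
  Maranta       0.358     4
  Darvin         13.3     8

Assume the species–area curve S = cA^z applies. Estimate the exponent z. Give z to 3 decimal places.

0.192

Taking logs: ln S = ln c + z ln A, so z = (ln S₂ − ln S₁)/(ln A₂ − ln A₁).
z = ln(8/4) / ln(13.3/0.358) = ln(2) / ln(37.15) = 0.6931 / 3.6150 = 0.1917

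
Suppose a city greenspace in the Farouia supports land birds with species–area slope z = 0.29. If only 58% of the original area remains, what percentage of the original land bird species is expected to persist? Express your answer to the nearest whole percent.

85%

S_new/S_old = (A_new/A_old)^z = 0.58^0.29
= exp(0.29 × ln 0.58) = exp(0.29 × -0.5447) = exp(-0.1580) ≈ 0.8539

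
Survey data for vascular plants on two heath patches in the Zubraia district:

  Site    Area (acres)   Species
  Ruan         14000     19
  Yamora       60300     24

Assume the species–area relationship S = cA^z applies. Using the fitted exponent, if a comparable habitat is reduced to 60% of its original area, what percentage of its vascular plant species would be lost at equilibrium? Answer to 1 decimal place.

z = ln(24/19) / ln(60300/14000) = 0.2336 / 1.4603 = 0.1600
S_new/S_old = (A_new/A_old)^z = 0.6^0.1600 = exp(0.1600 × -0.5108) = 0.9215
Fraction lost = 1 − 0.9215 = 0.07847

7.8%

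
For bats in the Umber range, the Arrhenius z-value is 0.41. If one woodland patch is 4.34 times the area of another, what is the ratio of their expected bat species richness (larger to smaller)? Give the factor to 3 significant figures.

1.83

S₂/S₁ = (A₂/A₁)^z = 4.34^0.41
ln(S₂/S₁) = 0.41 × ln 4.34 = 0.41 × 1.4679 = 0.6018
S₂/S₁ = e^0.6018 ≈ 1.825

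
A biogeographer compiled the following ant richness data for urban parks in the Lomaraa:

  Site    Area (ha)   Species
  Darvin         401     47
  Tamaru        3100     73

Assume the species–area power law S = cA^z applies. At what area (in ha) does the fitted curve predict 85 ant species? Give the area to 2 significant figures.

z = ln(73/47) / ln(3100/401) = 0.4403 / 2.0452 = 0.2153
c = 47 / 401^0.2153 = 47 / 3.634 = 12.93
A = (85/12.93)^(1/0.2153) ⇒ ln A = ln(6.573)/0.2153 = 8.7461
A = e^8.7461 ≈ 6286 ha

6300 ha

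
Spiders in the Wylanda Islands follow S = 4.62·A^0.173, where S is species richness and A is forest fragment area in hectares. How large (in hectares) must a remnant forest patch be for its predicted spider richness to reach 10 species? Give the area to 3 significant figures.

10 = 4.62 × A^0.173  ⇒  A^0.173 = 10/4.62 = 2.165
ln A = ln(2.165) / 0.173 = 0.7722 / 0.173 = 4.4635
A = e^4.4635 ≈ 86.79 hectares

86.8 hectares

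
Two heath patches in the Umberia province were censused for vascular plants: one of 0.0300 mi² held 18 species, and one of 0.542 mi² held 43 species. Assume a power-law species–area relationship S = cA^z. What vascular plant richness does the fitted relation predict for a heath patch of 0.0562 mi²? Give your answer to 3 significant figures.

21.7

z = ln(43/18) / ln(0.542/0.03) = 0.8708 / 2.8941 = 0.3009
c = 18 / 0.03^0.3009 = 18 / 0.3481 = 51.7
S₃ = 51.7 × 0.0562^0.3009 = 51.7 × 0.4205 ≈ 21.74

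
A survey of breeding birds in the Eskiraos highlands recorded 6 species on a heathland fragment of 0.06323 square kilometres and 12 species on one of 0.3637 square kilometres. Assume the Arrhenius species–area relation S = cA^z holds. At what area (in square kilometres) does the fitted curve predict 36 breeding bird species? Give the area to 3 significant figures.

z = ln(12/6) / ln(0.3637/0.06323) = 0.6931 / 1.7496 = 0.3962
c = 6 / 0.06323^0.3962 = 6 / 0.3349 = 17.91
A = (36/17.91)^(1/0.3962) ⇒ ln A = ln(2.01)/0.3962 = 1.7615
A = e^1.7615 ≈ 5.821 square kilometres

5.82 square kilometres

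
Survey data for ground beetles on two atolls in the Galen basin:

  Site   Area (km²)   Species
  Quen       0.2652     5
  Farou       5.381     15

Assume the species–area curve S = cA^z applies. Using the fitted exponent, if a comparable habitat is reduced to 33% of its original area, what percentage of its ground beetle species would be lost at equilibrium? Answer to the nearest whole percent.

z = ln(15/5) / ln(5.381/0.2652) = 1.0986 / 3.0101 = 0.3650
S_new/S_old = (A_new/A_old)^z = 0.33^0.3650 = exp(0.3650 × -1.1087) = 0.6672
Fraction lost = 1 − 0.6672 = 0.3328

33%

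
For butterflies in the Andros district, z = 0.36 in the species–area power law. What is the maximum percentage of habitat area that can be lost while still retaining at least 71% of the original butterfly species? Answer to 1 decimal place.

Need (A_new/A_old)^0.36 = 0.71, so A_new/A_old = 0.71^(1/0.36) = 0.71^2.778
ln(A_new/A_old) = ln 0.71 / 0.36 = -0.3425 / 0.36 = -0.9514
A_new/A_old = e^-0.9514 ≈ 0.3862
Fraction that can be lost = 1 − 0.3862 = 0.6138

61.4%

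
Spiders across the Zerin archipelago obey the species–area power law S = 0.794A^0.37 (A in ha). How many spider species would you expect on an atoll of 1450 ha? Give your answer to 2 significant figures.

12

S = 0.794 × 1450^0.37
ln S = ln 0.794 + 0.37 × ln 1450 = -0.2307 + 0.37 × 7.2793 = 2.4627
S = e^2.4627 ≈ 11.74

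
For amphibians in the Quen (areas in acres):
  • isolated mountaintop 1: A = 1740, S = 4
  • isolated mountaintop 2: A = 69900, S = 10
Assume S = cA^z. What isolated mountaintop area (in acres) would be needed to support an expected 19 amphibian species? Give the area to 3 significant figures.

929000 acres

z = ln(10/4) / ln(69900/1740) = 0.9163 / 3.6932 = 0.2481
c = 4 / 1740^0.2481 = 4 / 6.368 = 0.6282
A = (19/0.6282)^(1/0.2481) ⇒ ln A = ln(30.25)/0.2481 = 13.7419
A = e^13.7419 ≈ 928999 acres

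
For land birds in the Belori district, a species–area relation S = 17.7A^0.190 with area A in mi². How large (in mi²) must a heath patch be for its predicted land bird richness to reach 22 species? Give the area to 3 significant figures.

3.14 mi²

22 = 17.7 × A^0.19  ⇒  A^0.19 = 22/17.7 = 1.243
ln A = ln(1.243) / 0.19 = 0.2175 / 0.19 = 1.1446
A = e^1.1446 ≈ 3.141 mi²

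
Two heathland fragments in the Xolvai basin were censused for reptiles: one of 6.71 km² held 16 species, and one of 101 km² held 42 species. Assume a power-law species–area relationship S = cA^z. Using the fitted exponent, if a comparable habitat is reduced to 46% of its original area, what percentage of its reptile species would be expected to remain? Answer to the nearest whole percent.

76%

z = ln(42/16) / ln(101/6.71) = 0.9651 / 2.7115 = 0.3559
S_new/S_old = (A_new/A_old)^z = 0.46^0.3559 = exp(0.3559 × -0.7765) = 0.7585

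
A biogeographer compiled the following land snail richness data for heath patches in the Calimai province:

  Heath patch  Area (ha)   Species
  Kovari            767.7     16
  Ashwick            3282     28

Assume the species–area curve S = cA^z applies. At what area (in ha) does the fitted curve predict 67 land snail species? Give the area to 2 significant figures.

32000 ha

z = ln(28/16) / ln(3282/767.7) = 0.5596 / 1.4528 = 0.3852
c = 16 / 767.7^0.3852 = 16 / 12.92 = 1.238
A = (67/1.238)^(1/0.3852) ⇒ ln A = ln(54.12)/0.3852 = 10.3613
A = e^10.3613 ≈ 31611 ha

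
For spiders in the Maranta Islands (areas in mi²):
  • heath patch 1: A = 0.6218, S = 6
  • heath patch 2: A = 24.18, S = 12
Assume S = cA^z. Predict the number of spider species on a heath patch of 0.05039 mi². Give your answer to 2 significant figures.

z = ln(12/6) / ln(24.18/0.6218) = 0.6931 / 3.6607 = 0.1894
c = 6 / 0.6218^0.1894 = 6 / 0.914 = 6.565
S₃ = 6.565 × 0.05039^0.1894 = 6.565 × 0.5679 ≈ 3.728

3.7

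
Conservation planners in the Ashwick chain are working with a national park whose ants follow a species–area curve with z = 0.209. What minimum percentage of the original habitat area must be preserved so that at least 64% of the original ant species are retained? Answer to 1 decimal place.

Need (A_new/A_old)^0.209 = 0.64, so A_new/A_old = 0.64^(1/0.209) = 0.64^4.785
ln(A_new/A_old) = ln 0.64 / 0.209 = -0.4463 / 0.209 = -2.1353
A_new/A_old = e^-2.1353 ≈ 0.1182

11.8%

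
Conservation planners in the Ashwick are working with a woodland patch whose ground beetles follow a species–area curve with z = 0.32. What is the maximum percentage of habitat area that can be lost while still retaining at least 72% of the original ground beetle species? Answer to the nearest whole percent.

Need (A_new/A_old)^0.32 = 0.72, so A_new/A_old = 0.72^(1/0.32) = 0.72^3.125
ln(A_new/A_old) = ln 0.72 / 0.32 = -0.3285 / 0.32 = -1.0266
A_new/A_old = e^-1.0266 ≈ 0.3582
Fraction that can be lost = 1 − 0.3582 = 0.6418

64%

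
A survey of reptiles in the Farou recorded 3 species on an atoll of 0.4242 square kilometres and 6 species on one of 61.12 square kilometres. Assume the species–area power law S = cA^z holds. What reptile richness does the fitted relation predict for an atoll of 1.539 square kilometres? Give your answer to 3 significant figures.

3.59

z = ln(6/3) / ln(61.12/0.4242) = 0.6931 / 4.9704 = 0.1395
c = 3 / 0.4242^0.1395 = 3 / 0.8873 = 3.381
S₃ = 3.381 × 1.539^0.1395 = 3.381 × 1.062 ≈ 3.591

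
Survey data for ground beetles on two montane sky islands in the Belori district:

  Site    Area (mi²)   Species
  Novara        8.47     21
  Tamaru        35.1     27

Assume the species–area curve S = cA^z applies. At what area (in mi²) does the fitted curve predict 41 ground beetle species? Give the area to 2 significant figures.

z = ln(27/21) / ln(35.1/8.47) = 0.2513 / 1.4217 = 0.1768
c = 21 / 8.47^0.1768 = 21 / 1.459 = 14.39
A = (41/14.39)^(1/0.1768) ⇒ ln A = ln(2.848)/0.1768 = 5.9213
A = e^5.9213 ≈ 372.9 mi²

370 mi²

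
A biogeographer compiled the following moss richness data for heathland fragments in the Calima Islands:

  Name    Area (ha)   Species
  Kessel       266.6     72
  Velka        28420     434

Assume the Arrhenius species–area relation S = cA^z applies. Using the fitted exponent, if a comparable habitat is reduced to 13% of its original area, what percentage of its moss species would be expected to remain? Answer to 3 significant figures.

z = ln(434/72) / ln(28420/266.6) = 1.7964 / 4.6691 = 0.3847
S_new/S_old = (A_new/A_old)^z = 0.13^0.3847 = exp(0.3847 × -2.0402) = 0.4561

45.6%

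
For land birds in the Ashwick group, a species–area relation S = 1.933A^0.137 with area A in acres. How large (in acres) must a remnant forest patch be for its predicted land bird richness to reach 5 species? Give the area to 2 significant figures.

5 = 1.933 × A^0.137  ⇒  A^0.137 = 5/1.933 = 2.587
ln A = ln(2.587) / 0.137 = 0.9504 / 0.137 = 6.9370
A = e^6.9370 ≈ 1030 acres

1000 acres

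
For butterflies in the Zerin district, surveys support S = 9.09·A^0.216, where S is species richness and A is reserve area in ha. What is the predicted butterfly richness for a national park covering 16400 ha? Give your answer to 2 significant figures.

S = 9.09 × 16400^0.216 = 9.09 × 8.136 ≈ 73.96

74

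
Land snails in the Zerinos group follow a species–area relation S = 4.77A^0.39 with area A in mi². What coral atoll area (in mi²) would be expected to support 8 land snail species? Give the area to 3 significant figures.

8 = 4.77 × A^0.39  ⇒  A^0.39 = 8/4.77 = 1.677
ln A = ln(1.677) / 0.39 = 0.5171 / 0.39 = 1.3259
A = e^1.3259 ≈ 3.766 mi²

3.77 mi²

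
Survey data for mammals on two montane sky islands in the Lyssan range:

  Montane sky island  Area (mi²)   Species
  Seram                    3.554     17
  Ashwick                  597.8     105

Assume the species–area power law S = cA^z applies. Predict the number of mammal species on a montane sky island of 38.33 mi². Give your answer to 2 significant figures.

z = ln(105/17) / ln(597.8/3.554) = 1.8207 / 5.1252 = 0.3553
c = 17 / 3.554^0.3553 = 17 / 1.569 = 10.83
S₃ = 10.83 × 38.33^0.3553 = 10.83 × 3.652 ≈ 39.57

40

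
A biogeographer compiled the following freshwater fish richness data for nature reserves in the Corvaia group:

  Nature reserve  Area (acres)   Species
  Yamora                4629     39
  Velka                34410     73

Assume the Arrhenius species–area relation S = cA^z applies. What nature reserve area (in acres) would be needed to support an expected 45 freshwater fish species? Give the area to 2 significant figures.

z = ln(73/39) / ln(34410/4629) = 0.6269 / 2.0060 = 0.3125
c = 39 / 4629^0.3125 = 39 / 13.98 = 2.79
A = (45/2.79)^(1/0.3125) ⇒ ln A = ln(16.13)/0.3125 = 8.8980
A = e^8.8980 ≈ 7317 acres

7300 acres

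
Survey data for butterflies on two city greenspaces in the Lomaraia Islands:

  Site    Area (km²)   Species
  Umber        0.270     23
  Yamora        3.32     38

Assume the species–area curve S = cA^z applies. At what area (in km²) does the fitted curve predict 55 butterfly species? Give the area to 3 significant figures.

21.1 km²

z = ln(38/23) / ln(3.32/0.27) = 0.5021 / 2.5093 = 0.2001
c = 23 / 0.27^0.2001 = 23 / 0.7695 = 29.89
A = (55/29.89)^(1/0.2001) ⇒ ln A = ln(1.84)/0.2001 = 3.0478
A = e^3.0478 ≈ 21.07 km²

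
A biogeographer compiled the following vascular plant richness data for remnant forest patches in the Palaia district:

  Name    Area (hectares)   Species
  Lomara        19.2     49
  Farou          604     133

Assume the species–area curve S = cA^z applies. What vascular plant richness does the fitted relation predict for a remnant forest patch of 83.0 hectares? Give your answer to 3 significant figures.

z = ln(133/49) / ln(604/19.2) = 0.9985 / 3.4487 = 0.2895
c = 49 / 19.2^0.2895 = 49 / 2.353 = 20.83
S₃ = 20.83 × 83^0.2895 = 20.83 × 3.595 ≈ 74.87

74.9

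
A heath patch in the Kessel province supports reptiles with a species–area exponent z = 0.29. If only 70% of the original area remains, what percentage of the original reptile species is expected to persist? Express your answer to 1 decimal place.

S_new/S_old = (A_new/A_old)^z = 0.7^0.29
= exp(0.29 × ln 0.7) = exp(0.29 × -0.3567) = exp(-0.1034) ≈ 0.9017

90.2%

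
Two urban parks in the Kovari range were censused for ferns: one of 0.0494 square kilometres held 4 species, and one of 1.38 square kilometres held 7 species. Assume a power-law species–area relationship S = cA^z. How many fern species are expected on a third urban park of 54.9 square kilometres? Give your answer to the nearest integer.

z = ln(7/4) / ln(1.38/0.0494) = 0.5596 / 3.3299 = 0.1681
c = 4 / 0.0494^0.1681 = 4 / 0.6032 = 6.631
S₃ = 6.631 × 54.9^0.1681 = 6.631 × 1.96 ≈ 13

13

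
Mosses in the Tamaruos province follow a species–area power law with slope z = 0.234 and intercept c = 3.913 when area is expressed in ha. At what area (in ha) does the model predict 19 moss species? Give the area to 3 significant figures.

856 ha

19 = 3.913 × A^0.234  ⇒  A^0.234 = 19/3.913 = 4.856
ln A = ln(4.856) / 0.234 = 1.5801 / 0.234 = 6.7527
A = e^6.7527 ≈ 856.4 ha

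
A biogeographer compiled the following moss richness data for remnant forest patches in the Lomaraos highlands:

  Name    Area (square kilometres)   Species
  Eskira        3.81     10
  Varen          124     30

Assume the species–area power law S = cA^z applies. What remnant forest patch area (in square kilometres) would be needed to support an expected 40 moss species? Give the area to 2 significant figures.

z = ln(30/10) / ln(124/3.81) = 1.0986 / 3.4827 = 0.3155
c = 10 / 3.81^0.3155 = 10 / 1.525 = 6.558
A = (40/6.558)^(1/0.3155) ⇒ ln A = ln(6.1)/0.3155 = 5.7322
A = e^5.7322 ≈ 308.7 square kilometres

310 square kilometres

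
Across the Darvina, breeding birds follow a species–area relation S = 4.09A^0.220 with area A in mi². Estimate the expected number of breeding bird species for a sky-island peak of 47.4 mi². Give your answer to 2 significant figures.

S = 4.09 × 47.4^0.22 = 4.09 × 2.337 ≈ 9.559

9.6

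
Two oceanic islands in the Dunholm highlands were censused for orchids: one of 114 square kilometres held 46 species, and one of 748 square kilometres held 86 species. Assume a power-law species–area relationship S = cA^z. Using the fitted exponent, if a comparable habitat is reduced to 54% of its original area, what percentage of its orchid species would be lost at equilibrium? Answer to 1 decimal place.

z = ln(86/46) / ln(748/114) = 0.6257 / 1.8812 = 0.3326
S_new/S_old = (A_new/A_old)^z = 0.54^0.3326 = exp(0.3326 × -0.6162) = 0.8147
Fraction lost = 1 − 0.8147 = 0.1853

18.5%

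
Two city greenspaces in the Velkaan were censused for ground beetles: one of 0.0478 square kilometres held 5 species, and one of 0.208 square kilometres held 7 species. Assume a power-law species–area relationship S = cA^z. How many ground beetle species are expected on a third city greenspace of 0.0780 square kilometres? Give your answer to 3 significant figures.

5.59

z = ln(7/5) / ln(0.208/0.0478) = 0.3365 / 1.4705 = 0.2288
c = 5 / 0.0478^0.2288 = 5 / 0.4987 = 10.03
S₃ = 10.03 × 0.078^0.2288 = 10.03 × 0.5578 ≈ 5.593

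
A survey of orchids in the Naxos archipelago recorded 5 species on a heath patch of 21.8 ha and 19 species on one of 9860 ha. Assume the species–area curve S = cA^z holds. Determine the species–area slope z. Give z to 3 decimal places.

0.218

Taking logs: ln S = ln c + z ln A, so z = (ln S₂ − ln S₁)/(ln A₂ − ln A₁).
z = ln(19/5) / ln(9860/21.8) = ln(3.8) / ln(452.3) = 1.3350 / 6.1143 = 0.2183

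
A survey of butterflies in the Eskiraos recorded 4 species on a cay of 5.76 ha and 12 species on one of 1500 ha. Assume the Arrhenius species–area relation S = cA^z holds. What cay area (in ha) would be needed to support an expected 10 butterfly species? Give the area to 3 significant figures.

z = ln(12/4) / ln(1500/5.76) = 1.0986 / 5.5623 = 0.1975
c = 4 / 5.76^0.1975 = 4 / 1.413 = 2.831
A = (10/2.831)^(1/0.1975) ⇒ ln A = ln(3.533)/0.1975 = 6.3901
A = e^6.3901 ≈ 595.9 ha

596 ha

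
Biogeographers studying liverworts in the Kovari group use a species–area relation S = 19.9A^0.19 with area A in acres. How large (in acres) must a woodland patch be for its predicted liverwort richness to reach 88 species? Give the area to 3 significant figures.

88 = 19.9 × A^0.19  ⇒  A^0.19 = 88/19.9 = 4.422
ln A = ln(4.422) / 0.19 = 1.4866 / 0.19 = 7.8243
A = e^7.8243 ≈ 2501 acres

2500 acres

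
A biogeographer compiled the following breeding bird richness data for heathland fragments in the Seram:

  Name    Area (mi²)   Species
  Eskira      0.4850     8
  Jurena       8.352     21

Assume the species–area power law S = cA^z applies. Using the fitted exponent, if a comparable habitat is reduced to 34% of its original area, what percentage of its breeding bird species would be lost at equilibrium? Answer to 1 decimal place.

z = ln(21/8) / ln(8.352/0.485) = 0.9651 / 2.8461 = 0.3391
S_new/S_old = (A_new/A_old)^z = 0.34^0.3391 = exp(0.3391 × -1.0788) = 0.6936
Fraction lost = 1 − 0.6936 = 0.3064

30.6%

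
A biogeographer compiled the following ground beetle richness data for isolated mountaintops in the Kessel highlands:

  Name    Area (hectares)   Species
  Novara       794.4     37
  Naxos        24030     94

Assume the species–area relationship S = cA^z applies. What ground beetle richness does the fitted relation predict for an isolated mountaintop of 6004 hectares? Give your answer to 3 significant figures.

z = ln(94/37) / ln(24030/794.4) = 0.9324 / 3.4095 = 0.2735
c = 37 / 794.4^0.2735 = 37 / 6.21 = 5.959
S₃ = 5.959 × 6004^0.2735 = 5.959 × 10.8 ≈ 64.33

64.3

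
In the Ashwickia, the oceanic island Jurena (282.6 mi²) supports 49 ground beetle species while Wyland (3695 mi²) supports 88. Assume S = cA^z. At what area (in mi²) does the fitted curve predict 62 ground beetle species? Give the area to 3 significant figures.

794 mi²

z = ln(88/49) / ln(3695/282.6) = 0.5855 / 2.5707 = 0.2278
c = 49 / 282.6^0.2278 = 49 / 3.617 = 13.55
A = (62/13.55)^(1/0.2278) ⇒ ln A = ln(4.576)/0.2278 = 6.6772
A = e^6.6772 ≈ 794.1 mi²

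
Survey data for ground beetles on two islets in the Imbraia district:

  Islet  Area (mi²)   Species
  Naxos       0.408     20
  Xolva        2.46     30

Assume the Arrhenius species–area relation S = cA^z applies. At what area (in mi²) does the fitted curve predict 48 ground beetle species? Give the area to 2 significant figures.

z = ln(30/20) / ln(2.46/0.408) = 0.4055 / 1.7966 = 0.2257
c = 20 / 0.408^0.2257 = 20 / 0.8168 = 24.48
A = (48/24.48)^(1/0.2257) ⇒ ln A = ln(1.96)/0.2257 = 2.9828
A = e^2.9828 ≈ 19.74 mi²

20 mi²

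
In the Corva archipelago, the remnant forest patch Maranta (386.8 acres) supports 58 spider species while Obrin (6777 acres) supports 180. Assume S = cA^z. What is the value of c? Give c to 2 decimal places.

5.50

z = ln(S₂/S₁) / ln(A₂/A₁) = ln(180/58) / ln(6777/386.8) = 1.1325 / 2.8634 = 0.3955
c = S₁ / A₁^z = 58 / 386.8^0.3955 = 58 / 10.55 = 5.496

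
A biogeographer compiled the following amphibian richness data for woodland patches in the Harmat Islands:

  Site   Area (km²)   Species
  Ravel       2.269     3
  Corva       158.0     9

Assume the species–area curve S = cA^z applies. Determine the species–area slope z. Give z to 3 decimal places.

Taking logs: ln S = ln c + z ln A, so z = (ln S₂ − ln S₁)/(ln A₂ − ln A₁).
z = ln(9/3) / ln(158/2.269) = ln(3) / ln(69.63) = 1.0986 / 4.2433 = 0.2589

0.259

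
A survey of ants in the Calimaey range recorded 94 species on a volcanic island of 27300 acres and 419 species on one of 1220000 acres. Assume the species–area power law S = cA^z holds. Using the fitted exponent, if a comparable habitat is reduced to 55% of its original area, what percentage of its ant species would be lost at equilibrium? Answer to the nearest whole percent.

21%

z = ln(419/94) / ln(1220000/27300) = 1.4946 / 3.7997 = 0.3933
S_new/S_old = (A_new/A_old)^z = 0.55^0.3933 = exp(0.3933 × -0.5978) = 0.7905
Fraction lost = 1 − 0.7905 = 0.2095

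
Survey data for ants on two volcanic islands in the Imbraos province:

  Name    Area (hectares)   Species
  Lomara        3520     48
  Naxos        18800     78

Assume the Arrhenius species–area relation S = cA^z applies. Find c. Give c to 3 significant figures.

z = ln(S₂/S₁) / ln(A₂/A₁) = ln(78/48) / ln(18800/3520) = 0.4855 / 1.6754 = 0.2898
c = S₁ / A₁^z = 48 / 3520^0.2898 = 48 / 10.66 = 4.503

4.50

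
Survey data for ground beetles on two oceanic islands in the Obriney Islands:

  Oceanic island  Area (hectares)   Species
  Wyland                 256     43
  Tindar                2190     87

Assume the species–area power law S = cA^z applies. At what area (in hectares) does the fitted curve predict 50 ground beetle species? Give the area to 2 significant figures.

z = ln(87/43) / ln(2190/256) = 0.7047 / 2.1465 = 0.3283
c = 43 / 256^0.3283 = 43 / 6.175 = 6.963
A = (50/6.963)^(1/0.3283) ⇒ ln A = ln(7.18)/0.3283 = 6.0046
A = e^6.0046 ≈ 405.3 hectares

410 hectares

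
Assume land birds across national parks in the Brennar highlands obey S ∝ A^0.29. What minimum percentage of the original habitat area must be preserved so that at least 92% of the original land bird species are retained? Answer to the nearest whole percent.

75%

Need (A_new/A_old)^0.29 = 0.92, so A_new/A_old = 0.92^(1/0.29) = 0.92^3.448
ln(A_new/A_old) = ln 0.92 / 0.29 = -0.0834 / 0.29 = -0.2875
A_new/A_old = e^-0.2875 ≈ 0.7501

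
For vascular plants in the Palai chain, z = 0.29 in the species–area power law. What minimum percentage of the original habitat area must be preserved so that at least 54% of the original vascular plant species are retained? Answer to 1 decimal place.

11.9%

Need (A_new/A_old)^0.29 = 0.54, so A_new/A_old = 0.54^(1/0.29) = 0.54^3.448
ln(A_new/A_old) = ln 0.54 / 0.29 = -0.6162 / 0.29 = -2.1248
A_new/A_old = e^-2.1248 ≈ 0.1195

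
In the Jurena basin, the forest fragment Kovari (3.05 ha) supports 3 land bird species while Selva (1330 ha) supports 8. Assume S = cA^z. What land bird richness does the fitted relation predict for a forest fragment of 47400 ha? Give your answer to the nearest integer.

14

z = ln(8/3) / ln(1330/3.05) = 0.9808 / 6.0778 = 0.1614
c = 3 / 3.05^0.1614 = 3 / 1.197 = 2.506
S₃ = 2.506 × 47400^0.1614 = 2.506 × 5.683 ≈ 14.24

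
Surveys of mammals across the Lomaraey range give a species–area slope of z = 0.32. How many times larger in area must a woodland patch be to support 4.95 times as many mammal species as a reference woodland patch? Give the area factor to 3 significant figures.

148

(A₂/A₁)^0.32 = 4.95, so A₂/A₁ = 4.95^(1/0.32) = 4.95^3.125
ln(A₂/A₁) = ln 4.95 / 0.32 = 1.5994 / 0.32 = 4.9981
A₂/A₁ = e^4.9981 ≈ 148.1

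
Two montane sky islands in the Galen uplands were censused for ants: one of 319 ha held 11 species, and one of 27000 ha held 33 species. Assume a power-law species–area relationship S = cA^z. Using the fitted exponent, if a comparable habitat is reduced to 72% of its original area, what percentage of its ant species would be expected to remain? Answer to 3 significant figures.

z = ln(33/11) / ln(27000/319) = 1.0986 / 4.4384 = 0.2475
S_new/S_old = (A_new/A_old)^z = 0.72^0.2475 = exp(0.2475 × -0.3285) = 0.9219

92.2%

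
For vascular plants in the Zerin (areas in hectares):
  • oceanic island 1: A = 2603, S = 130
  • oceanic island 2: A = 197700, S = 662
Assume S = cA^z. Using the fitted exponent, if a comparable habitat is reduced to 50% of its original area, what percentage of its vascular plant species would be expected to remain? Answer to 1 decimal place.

z = ln(662/130) / ln(197700/2603) = 1.6277 / 4.3301 = 0.3759
S_new/S_old = (A_new/A_old)^z = 0.5^0.3759 = exp(0.3759 × -0.6931) = 0.7706

77.1%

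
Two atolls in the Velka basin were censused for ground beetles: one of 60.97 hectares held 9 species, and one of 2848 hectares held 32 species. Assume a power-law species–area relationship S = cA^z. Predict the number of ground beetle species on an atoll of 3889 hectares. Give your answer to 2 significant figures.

35

z = ln(32/9) / ln(2848/60.97) = 1.2685 / 3.8440 = 0.3300
c = 9 / 60.97^0.3300 = 9 / 3.882 = 2.318
S₃ = 2.318 × 3889^0.3300 = 2.318 × 15.3 ≈ 35.46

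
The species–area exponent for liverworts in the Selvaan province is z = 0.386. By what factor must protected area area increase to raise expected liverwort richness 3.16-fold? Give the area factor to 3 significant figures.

19.7

(A₂/A₁)^0.386 = 3.16, so A₂/A₁ = 3.16^(1/0.386) = 3.16^2.591
ln(A₂/A₁) = ln 3.16 / 0.386 = 1.1506 / 0.386 = 2.9808
A₂/A₁ = e^2.9808 ≈ 19.7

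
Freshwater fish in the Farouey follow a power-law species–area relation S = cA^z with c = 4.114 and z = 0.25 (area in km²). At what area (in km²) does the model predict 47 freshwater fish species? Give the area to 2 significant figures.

17000 km²

47 = 4.114 × A^0.25  ⇒  A^0.25 = 47/4.114 = 11.42
ln A = ln(11.42) / 0.25 = 2.4358 / 0.25 = 9.7430
A = e^9.7430 ≈ 17035 km²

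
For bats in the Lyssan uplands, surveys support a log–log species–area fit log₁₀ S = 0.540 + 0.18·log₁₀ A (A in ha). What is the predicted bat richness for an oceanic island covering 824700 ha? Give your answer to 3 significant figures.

40.3

S = 3.467 × 824700^0.18
ln S = ln 3.467 + 0.18 × ln 824700 = 1.2434 + 0.18 × 13.6228 = 3.6955
S = e^3.6955 ≈ 40.27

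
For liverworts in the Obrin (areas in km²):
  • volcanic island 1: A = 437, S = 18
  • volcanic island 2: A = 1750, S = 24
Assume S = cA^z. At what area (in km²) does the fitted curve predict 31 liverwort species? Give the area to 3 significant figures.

z = ln(24/18) / ln(1750/437) = 0.2877 / 1.3874 = 0.2073
c = 18 / 437^0.2073 = 18 / 3.528 = 5.102
A = (31/5.102)^(1/0.2073) ⇒ ln A = ln(6.076)/0.2073 = 8.7017
A = e^8.7017 ≈ 6013 km²

6010 km²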